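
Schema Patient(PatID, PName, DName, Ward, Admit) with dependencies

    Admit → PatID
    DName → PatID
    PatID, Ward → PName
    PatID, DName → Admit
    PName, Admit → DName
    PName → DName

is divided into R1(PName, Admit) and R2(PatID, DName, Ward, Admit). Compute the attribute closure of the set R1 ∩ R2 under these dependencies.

R1 ∩ R2 = {Admit}.
Admit → PatID applies, adding PatID
Closure: {PatID, Admit}.

PatID, Admit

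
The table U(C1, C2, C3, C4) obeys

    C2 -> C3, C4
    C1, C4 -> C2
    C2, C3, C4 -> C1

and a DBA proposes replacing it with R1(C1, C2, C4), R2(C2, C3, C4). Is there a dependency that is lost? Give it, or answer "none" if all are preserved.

C2 → C3, C4 lies within R2.
C1, C4 → C2 lies within R1.
C2, C3, C4 → C1: restricted closure across fragments reaches C1.
Every dependency is enforceable on the fragments, so the decomposition is dependency-preserving.

none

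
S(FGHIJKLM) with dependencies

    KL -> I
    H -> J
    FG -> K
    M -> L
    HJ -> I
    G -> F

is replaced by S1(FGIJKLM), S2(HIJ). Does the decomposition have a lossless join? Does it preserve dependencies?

Lossless test: (IJ)⁺ = {IJ}, which is a superkey of neither fragment — lossy.
Dependency preservation: every FD's attributes lie within a single fragment, so each can be enforced locally — preserved.

lossy but dependency-preserving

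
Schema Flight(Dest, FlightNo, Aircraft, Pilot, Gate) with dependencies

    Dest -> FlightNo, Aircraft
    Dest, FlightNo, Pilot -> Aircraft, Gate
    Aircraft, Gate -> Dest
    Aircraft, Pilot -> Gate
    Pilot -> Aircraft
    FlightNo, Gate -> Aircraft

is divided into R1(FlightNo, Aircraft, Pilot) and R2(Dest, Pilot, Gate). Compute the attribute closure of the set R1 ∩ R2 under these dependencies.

R1 ∩ R2 = {Pilot}.
Pilot → Aircraft applies, adding Aircraft
Aircraft, Pilot → Gate applies, adding Gate
Aircraft, Gate → Dest applies, adding Dest
Dest → FlightNo, Aircraft applies, adding FlightNo
Closure: {Dest, FlightNo, Aircraft, Pilot, Gate}.

Dest, FlightNo, Aircraft, Pilot, Gate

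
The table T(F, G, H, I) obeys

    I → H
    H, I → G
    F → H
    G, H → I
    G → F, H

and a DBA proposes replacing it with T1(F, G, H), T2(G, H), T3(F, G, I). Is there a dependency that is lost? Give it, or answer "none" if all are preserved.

none

I → H: restricted closure across fragments reaches H.
H, I → G: restricted closure across fragments reaches G.
F → H lies within T1.
G, H → I: restricted closure across fragments reaches I.
G → F, H lies within T1.
Every dependency is enforceable on the fragments, so the decomposition is dependency-preserving.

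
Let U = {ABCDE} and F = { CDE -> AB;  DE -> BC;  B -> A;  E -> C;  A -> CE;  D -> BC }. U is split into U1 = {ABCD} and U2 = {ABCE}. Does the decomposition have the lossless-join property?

Yes

Common attributes: U1 ∩ U2 = {ABC}.
Closure of {ABC}: A → CE applies, adding E. So (ABC)⁺ = {ABCE}.
This closure contains every attribute of U2, so U1 ∩ U2 → U2. The join is lossless.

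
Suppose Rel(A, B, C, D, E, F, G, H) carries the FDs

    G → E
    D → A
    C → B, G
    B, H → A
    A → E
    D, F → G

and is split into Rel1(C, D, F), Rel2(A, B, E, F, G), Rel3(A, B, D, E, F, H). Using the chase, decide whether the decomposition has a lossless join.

No

Chase test. Columns are A, B, C, D, E, F, G, H; row i has aⱼ where attribute j ∈ Reli, else bᵢⱼ.
Initial tableau (one row per fragment):
  row 1: b11 b12 a3 a4 b15 a6 b17 b18
  row 2: a1 a2 b23 b24 a5 a6 a7 b28
  row 3: a1 a2 b33 a4 a5 a6 b37 a8
Rows 1 and 3 agree on D; apply D→A and equate their A entries.
Rows 1 and 2 agree on A; apply A→E and equate their E entries.
Rows 1 and 3 agree on D, F; apply D, F→G and equate their G entries.
No row becomes fully distinguished — the join is lossy.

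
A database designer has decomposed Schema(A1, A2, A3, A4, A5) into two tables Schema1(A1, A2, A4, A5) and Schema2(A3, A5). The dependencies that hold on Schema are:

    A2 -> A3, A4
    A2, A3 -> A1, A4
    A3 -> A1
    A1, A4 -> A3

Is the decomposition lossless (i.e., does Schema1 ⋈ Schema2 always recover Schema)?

Common attributes: Schema1 ∩ Schema2 = {A5}.
No dependency enlarges {A5}, so (A5)⁺ = {A5}.
The closure contains neither all of Schema1 = {A1, A2, A4, A5} nor all of Schema2 = {A3, A5}, so the common attributes are not a superkey of either fragment. The join is lossy.

No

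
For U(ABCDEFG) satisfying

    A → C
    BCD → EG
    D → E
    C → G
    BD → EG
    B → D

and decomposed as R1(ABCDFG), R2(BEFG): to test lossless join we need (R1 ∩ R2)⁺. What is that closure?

BDEFG

R1 ∩ R2 = {BFG}.
B → D applies, adding D
D → E applies, adding E
Closure: {BDEFG}.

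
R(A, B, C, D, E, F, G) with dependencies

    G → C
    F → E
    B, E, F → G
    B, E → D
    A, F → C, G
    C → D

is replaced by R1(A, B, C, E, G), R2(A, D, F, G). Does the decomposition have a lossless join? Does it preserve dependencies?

lossy and not dependency-preserving

Lossless test: (A, G)⁺ = {A, C, D, G}, which is a superkey of neither fragment — lossy.
Dependency preservation: the restricted closure of {F} across the fragments never reaches {E}, so F → E cannot be enforced without a join — not preserved.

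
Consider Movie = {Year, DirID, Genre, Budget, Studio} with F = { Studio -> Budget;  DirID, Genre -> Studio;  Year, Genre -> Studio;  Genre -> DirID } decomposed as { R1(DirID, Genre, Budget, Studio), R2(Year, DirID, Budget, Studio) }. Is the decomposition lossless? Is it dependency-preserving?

Lossless test: (DirID, Budget, Studio)⁺ = {DirID, Budget, Studio}, which is a superkey of neither fragment — lossy.
Dependency preservation: Year, Genre → Studio is not contained in any single fragment, but the restricted closure of its left-hand side across the fragments still reaches the right-hand side; the remaining FDs each lie inside some fragment. All dependencies are preserved.

lossy but dependency-preserving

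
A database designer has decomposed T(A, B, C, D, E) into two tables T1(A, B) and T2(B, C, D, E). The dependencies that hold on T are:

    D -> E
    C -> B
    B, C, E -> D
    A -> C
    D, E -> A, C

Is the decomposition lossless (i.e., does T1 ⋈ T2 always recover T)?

Common attributes: T1 ∩ T2 = {B}.
No dependency enlarges {B}, so (B)⁺ = {B}.
The closure contains neither all of T1 = {A, B} nor all of T2 = {B, C, D, E}, so the common attributes are not a superkey of either fragment. The join is lossy.

No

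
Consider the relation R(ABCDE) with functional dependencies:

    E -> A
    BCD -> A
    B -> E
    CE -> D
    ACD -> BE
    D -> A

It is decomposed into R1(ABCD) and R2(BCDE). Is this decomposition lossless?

Common attributes: R1 ∩ R2 = {BCD}.
Closure of {BCD}: BCD → A applies, adding A; B → E applies, adding E. So (BCD)⁺ = {ABCDE}.
This closure contains every attribute of R1, so R1 ∩ R2 → R1. The join is lossless.

Yes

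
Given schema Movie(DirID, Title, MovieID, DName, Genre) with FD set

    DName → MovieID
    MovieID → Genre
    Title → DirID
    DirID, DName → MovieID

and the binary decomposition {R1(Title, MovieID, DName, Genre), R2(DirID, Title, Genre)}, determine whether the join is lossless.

Yes

Common attributes: R1 ∩ R2 = {Title, Genre}.
Closure of {Title, Genre}: Title → DirID applies, adding DirID. So (Title, Genre)⁺ = {DirID, Title, Genre}.
This closure contains every attribute of R2, so R1 ∩ R2 → R2. The join is lossless.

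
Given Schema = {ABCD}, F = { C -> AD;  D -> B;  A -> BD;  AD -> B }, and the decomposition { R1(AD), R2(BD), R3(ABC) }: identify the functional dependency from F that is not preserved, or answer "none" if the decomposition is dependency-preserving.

C → AD: restricted closure across fragments reaches AD.
D → B lies within R2.
A → BD: restricted closure across fragments reaches BD.
AD → B: restricted closure across fragments reaches B.
Every dependency is enforceable on the fragments, so the decomposition is dependency-preserving.

none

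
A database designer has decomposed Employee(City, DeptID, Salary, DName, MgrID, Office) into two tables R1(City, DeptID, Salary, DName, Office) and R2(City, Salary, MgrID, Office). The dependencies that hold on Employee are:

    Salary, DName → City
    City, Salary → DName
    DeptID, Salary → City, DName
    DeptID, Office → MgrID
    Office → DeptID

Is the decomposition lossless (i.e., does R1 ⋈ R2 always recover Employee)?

Common attributes: R1 ∩ R2 = {City, Salary, Office}.
Closure of {City, Salary, Office}: City, Salary → DName applies, adding DName; Office → DeptID applies, adding DeptID; DeptID, Office → MgrID applies, adding MgrID. So (City, Salary, Office)⁺ = {City, DeptID, Salary, DName, MgrID, Office}.
This closure contains every attribute of R1, so R1 ∩ R2 → R1. The join is lossless.

Yes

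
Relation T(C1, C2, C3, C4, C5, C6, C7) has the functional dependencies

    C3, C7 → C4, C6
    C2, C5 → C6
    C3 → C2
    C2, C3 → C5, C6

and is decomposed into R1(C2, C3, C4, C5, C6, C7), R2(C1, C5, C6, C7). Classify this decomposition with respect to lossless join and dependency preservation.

Lossless test: (C5, C6, C7)⁺ = {C5, C6, C7}, which is a superkey of neither fragment — lossy.
Dependency preservation: every FD's attributes lie within a single fragment, so each can be enforced locally — preserved.

lossy but dependency-preserving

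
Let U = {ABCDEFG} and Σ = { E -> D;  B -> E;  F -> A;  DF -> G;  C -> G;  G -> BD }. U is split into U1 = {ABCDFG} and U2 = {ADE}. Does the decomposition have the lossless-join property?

Common attributes: U1 ∩ U2 = {AD}.
No dependency enlarges {AD}, so (AD)⁺ = {AD}.
The closure contains neither all of U1 = {ABCDFG} nor all of U2 = {ADE}, so the common attributes are not a superkey of either fragment. The join is lossy.

No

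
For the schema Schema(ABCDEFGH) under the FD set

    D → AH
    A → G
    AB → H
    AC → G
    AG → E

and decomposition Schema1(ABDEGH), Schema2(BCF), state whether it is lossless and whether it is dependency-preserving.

Lossless test: (B)⁺ = {B}, which is a superkey of neither fragment — lossy.
Dependency preservation: AC → G is not contained in any single fragment, but the restricted closure of its left-hand side across the fragments still reaches the right-hand side; the remaining FDs each lie inside some fragment. All dependencies are preserved.

lossy but dependency-preserving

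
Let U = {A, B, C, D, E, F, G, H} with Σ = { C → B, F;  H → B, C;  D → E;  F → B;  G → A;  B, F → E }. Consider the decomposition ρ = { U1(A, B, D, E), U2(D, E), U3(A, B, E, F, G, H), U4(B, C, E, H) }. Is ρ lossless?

No

Chase test. Columns are A, B, C, D, E, F, G, H; row i has aⱼ where attribute j ∈ Ui, else bᵢⱼ.
Initial tableau (one row per fragment):
  row 1: a1 a2 b13 a4 a5 b16 b17 b18
  row 2: b21 b22 b23 a4 a5 b26 b27 b28
  row 3: a1 a2 b33 b34 a5 a6 a7 a8
  row 4: b41 a2 a3 b44 a5 b46 b47 a8
Rows 3 and 4 agree on H; apply H→B, C and equate their B, C entries.
Rows 3 and 4 agree on C; apply C→B, F and equate their B, F entries.
No row becomes fully distinguished — the join is lossy.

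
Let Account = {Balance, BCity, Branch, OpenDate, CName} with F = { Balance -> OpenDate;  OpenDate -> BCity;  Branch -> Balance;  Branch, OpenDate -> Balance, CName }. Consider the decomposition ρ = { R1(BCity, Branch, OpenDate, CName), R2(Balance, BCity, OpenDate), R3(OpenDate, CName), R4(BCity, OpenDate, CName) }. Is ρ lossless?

Chase test. Columns are Balance, BCity, Branch, OpenDate, CName; row i has aⱼ where attribute j ∈ Ri, else bᵢⱼ.
Initial tableau (one row per fragment):
  row 1: b11 a2 a3 a4 a5
  row 2: a1 a2 b23 a4 b25
  row 3: b31 b32 b33 a4 a5
  row 4: b41 a2 b43 a4 a5
Rows 1 and 3 agree on OpenDate; apply OpenDate→BCity and equate their BCity entries.
No row becomes fully distinguished — the join is lossy.

No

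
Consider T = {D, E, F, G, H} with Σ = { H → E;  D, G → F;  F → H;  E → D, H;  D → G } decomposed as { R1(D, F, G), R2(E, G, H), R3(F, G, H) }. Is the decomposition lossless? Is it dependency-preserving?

Lossless test (chase): Rows 2 and 3 agree on H; apply H→E and equate their E entries. Rows 1 and 3 agree on F; apply F→H and equate their H entries. Rows 2 and 3 agree on E; apply E→D, H and equate their D, H entries. Rows 1 and 2 agree on H; apply H→E and equate their E entries. Rows 2 and 3 agree on D, G; apply D, G→F and equate their F entries. Rows 1 and 2 agree on E; apply E→D, H and equate their D, H entries. Row 1 is now all distinguished symbols — the join is lossless.
Dependency preservation: E → D, H is not contained in any single fragment, but the restricted closure of its left-hand side across the fragments still reaches the right-hand side; the remaining FDs each lie inside some fragment. All dependencies are preserved.

lossless and dependency-preserving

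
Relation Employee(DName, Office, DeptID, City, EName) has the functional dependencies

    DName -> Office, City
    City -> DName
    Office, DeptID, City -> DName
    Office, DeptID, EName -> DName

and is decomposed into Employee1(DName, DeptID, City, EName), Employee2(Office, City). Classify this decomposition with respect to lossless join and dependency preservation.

Lossless test: (City)⁺ = {DName, Office, City}, which contains all of one fragment — lossless.
Dependency preservation: the restricted closure of {Office, DeptID, EName} across the fragments never reaches {DName}, so Office, DeptID, EName → DName cannot be enforced without a join — not preserved.

lossless but not dependency-preserving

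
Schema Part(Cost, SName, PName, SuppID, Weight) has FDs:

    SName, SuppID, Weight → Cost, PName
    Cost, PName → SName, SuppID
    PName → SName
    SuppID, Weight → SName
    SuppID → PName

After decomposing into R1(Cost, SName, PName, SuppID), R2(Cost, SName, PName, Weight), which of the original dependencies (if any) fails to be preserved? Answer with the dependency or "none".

Check SName, SuppID, Weight → Cost, PName: no single fragment contains all of {Cost, SName, PName, SuppID, Weight}, and the restricted closure of {SName, SuppID, Weight} across the fragments never reaches {Cost, PName}.
Cost, PName → SName, SuppID is preserved.
PName → SName is preserved.
SuppID, Weight → SName is preserved.
SuppID → PName is preserved.

SName, SuppID, Weight → Cost, PName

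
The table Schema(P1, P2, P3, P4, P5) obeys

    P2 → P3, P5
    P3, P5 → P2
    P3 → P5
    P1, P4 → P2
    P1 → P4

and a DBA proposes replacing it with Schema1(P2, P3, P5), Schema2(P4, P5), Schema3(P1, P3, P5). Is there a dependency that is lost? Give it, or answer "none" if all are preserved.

P1 → P4

Check P1 → P4: no single fragment contains all of {P1, P4}, and the restricted closure of {P1} across the fragments never reaches {P4}.
P2 → P3, P5 is preserved.
P3, P5 → P2 is preserved.
P3 → P5 is preserved.
P1, P4 → P2 is preserved.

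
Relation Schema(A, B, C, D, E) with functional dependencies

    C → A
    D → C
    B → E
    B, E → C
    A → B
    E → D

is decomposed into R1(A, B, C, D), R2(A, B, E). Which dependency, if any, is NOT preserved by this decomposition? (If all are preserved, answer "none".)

none

C → A lies within R1.
D → C lies within R1.
B → E lies within R2.
B, E → C: restricted closure across fragments reaches C.
A → B lies within R1.
E → D: restricted closure across fragments reaches D.
Every dependency is enforceable on the fragments, so the decomposition is dependency-preserving.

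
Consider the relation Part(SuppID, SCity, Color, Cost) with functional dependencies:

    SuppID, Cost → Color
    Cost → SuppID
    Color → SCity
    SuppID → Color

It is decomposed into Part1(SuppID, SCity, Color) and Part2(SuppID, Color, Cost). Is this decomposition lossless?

Yes

Common attributes: Part1 ∩ Part2 = {SuppID, Color}.
Closure of {SuppID, Color}: Color → SCity applies, adding SCity. So (SuppID, Color)⁺ = {SuppID, SCity, Color}.
This closure contains every attribute of Part1, so Part1 ∩ Part2 → Part1. The join is lossless.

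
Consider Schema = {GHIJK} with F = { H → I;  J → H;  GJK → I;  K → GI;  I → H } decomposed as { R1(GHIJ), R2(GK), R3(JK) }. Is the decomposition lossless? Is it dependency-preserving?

lossless but not dependency-preserving

Lossless test (chase): Rows 1 and 3 agree on J; apply J→H and equate their H entries. Rows 2 and 3 agree on K; apply K→GI and equate their GI entries. Rows 2 and 3 agree on I; apply I→H and equate their H entries. Rows 1 and 2 agree on H; apply H→I and equate their I entries. Row 3 is now all distinguished symbols — the join is lossless.
Dependency preservation: the restricted closure of {K} across the fragments never reaches {GI}, so K → GI cannot be enforced without a join — not preserved.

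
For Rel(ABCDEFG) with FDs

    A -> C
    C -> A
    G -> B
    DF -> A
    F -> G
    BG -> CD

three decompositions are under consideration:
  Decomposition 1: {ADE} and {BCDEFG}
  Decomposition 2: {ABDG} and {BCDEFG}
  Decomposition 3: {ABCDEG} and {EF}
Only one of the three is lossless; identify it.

Decomposition 1: common = {DE}, closure = {DE} → lossy.
Decomposition 2: common = {BDG}, closure = {ABCDG} → lossless.
Decomposition 3: common = {E}, closure = {E} → lossy.

Decomposition 2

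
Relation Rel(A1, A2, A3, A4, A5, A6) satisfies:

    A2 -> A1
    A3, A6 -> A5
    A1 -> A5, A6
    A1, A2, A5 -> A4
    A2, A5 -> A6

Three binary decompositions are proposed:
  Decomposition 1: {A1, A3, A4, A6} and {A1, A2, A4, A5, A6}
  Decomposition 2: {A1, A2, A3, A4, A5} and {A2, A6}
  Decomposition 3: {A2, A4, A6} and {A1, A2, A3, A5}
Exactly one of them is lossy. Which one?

Decomposition 1

Decomposition 1: common = {A1, A4, A6}, closure = {A1, A4, A5, A6} → lossy.
Decomposition 2: common = {A2}, closure = {A1, A2, A4, A5, A6} → lossless.
Decomposition 3: common = {A2}, closure = {A1, A2, A4, A5, A6} → lossless.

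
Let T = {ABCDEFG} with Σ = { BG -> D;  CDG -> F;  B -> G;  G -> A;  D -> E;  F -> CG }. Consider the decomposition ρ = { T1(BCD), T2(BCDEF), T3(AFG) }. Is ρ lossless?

Chase test. Columns are ABCDEFG; row i has aⱼ where attribute j ∈ Ti, else bᵢⱼ.
Initial tableau (one row per fragment):
  row 1: b11 a2 a3 a4 b15 b16 b17
  row 2: b21 a2 a3 a4 a5 a6 b27
  row 3: a1 b32 b33 b34 b35 a6 a7
Rows 1 and 2 agree on B; apply B→G and equate their G entries.
Rows 1 and 2 agree on G; apply G→A and equate their A entries.
Rows 1 and 2 agree on D; apply D→E and equate their E entries.
Rows 2 and 3 agree on F; apply F→CG and equate their CG entries.
Rows 1 and 2 agree on CDG; apply CDG→F and equate their F entries.
Rows 1 and 3 agree on G; apply G→A and equate their A entries.
Row 1 is now all distinguished symbols — the join is lossless.

Yes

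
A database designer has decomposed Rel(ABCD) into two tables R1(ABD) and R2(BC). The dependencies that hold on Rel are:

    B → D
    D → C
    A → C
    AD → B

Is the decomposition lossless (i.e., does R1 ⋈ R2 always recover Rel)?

Common attributes: R1 ∩ R2 = {B}.
Closure of {B}: B → D applies, adding D; D → C applies, adding C. So (B)⁺ = {BCD}.
This closure contains every attribute of R2, so R1 ∩ R2 → R2. The join is lossless.

Yes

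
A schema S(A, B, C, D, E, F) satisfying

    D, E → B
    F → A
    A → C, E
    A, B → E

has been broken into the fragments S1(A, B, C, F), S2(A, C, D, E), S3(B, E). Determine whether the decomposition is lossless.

No

Chase test. Columns are A, B, C, D, E, F; row i has aⱼ where attribute j ∈ Si, else bᵢⱼ.
Initial tableau (one row per fragment):
  row 1: a1 a2 a3 b14 b15 a6
  row 2: a1 b22 a3 a4 a5 b26
  row 3: b31 a2 b33 b34 a5 b36
Rows 1 and 2 agree on A; apply A→C, E and equate their C, E entries.
No row becomes fully distinguished — the join is lossy.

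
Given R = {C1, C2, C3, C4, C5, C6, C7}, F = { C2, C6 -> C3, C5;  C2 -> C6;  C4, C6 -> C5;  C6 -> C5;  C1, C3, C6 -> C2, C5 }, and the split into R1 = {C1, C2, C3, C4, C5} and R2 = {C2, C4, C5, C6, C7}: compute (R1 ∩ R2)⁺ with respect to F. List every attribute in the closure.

R1 ∩ R2 = {C2, C4, C5}.
C2 → C6 applies, adding C6
C2, C6 → C3, C5 applies, adding C3
Closure: {C2, C3, C4, C5, C6}.

C2, C3, C4, C5, C6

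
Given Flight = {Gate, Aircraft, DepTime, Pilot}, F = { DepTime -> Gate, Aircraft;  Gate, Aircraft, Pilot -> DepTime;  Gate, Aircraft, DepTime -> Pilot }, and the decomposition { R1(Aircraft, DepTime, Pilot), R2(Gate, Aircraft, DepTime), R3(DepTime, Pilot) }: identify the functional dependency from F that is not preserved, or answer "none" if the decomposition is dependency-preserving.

Check Gate, Aircraft, Pilot → DepTime: no single fragment contains all of {Gate, Aircraft, DepTime, Pilot}, and the restricted closure of {Gate, Aircraft, Pilot} across the fragments never reaches {DepTime}.
DepTime → Gate, Aircraft is preserved.
Gate, Aircraft, DepTime → Pilot is preserved.

Gate, Aircraft, Pilot -> DepTime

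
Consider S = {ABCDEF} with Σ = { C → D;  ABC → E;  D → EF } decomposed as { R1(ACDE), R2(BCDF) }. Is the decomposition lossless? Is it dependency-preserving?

Lossless test: (CD)⁺ = {CDEF}, which is a superkey of neither fragment — lossy.
Dependency preservation: ABC → E; D → EF are not contained in any single fragment, but the restricted closure of each left-hand side across the fragments still reaches the right-hand side; the remaining FDs each lie inside some fragment. All dependencies are preserved.

lossy but dependency-preserving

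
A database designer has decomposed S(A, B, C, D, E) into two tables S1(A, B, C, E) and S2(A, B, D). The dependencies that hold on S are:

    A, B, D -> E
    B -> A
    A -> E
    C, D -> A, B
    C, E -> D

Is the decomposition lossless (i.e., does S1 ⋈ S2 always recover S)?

No

Common attributes: S1 ∩ S2 = {A, B}.
Closure of {A, B}: A → E applies, adding E. So (A, B)⁺ = {A, B, E}.
The closure contains neither all of S1 = {A, B, C, E} nor all of S2 = {A, B, D}, so the common attributes are not a superkey of either fragment. The join is lossy.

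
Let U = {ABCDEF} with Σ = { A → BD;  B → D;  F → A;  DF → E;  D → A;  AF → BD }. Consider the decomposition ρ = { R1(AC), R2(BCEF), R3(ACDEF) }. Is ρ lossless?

Yes

Chase test. Columns are ABCDEF; row i has aⱼ where attribute j ∈ Ri, else bᵢⱼ.
Initial tableau (one row per fragment):
  row 1: a1 b12 a3 b14 b15 b16
  row 2: b21 a2 a3 b24 a5 a6
  row 3: a1 b32 a3 a4 a5 a6
Rows 1 and 3 agree on A; apply A→BD and equate their BD entries.
Rows 2 and 3 agree on F; apply F→A and equate their A entries.
Rows 2 and 3 agree on AF; apply AF→BD and equate their BD entries.
Row 2 is now all distinguished symbols — the join is lossless.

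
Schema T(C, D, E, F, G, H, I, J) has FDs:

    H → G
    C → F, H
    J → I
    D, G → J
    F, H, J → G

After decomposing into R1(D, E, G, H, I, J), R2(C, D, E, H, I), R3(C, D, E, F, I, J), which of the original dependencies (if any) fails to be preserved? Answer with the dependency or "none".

none

H → G lies within R1.
C → F, H: restricted closure across fragments reaches F, H.
J → I lies within R1.
D, G → J lies within R1.
F, H, J → G: restricted closure across fragments reaches G.
Every dependency is enforceable on the fragments, so the decomposition is dependency-preserving.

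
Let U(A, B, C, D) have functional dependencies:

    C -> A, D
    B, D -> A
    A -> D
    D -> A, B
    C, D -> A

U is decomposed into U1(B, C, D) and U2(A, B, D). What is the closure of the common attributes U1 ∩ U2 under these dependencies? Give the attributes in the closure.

A, B, D

U1 ∩ U2 = {B, D}.
B, D → A applies, adding A
Closure: {A, B, D}.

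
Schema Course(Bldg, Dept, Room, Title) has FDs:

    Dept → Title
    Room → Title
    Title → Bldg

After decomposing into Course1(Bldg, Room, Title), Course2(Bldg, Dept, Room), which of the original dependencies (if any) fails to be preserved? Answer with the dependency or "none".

Check Dept → Title: no single fragment contains all of {Dept, Title}, and the restricted closure of {Dept} across the fragments never reaches {Title}.
Room → Title is preserved.
Title → Bldg is preserved.

Dept → Title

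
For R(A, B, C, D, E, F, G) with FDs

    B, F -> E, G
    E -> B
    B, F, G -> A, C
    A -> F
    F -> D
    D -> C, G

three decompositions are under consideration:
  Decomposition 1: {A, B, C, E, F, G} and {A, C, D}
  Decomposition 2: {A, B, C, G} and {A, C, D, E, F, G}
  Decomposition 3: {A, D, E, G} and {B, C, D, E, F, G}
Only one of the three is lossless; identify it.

Decomposition 1: common = {A, C}, closure = {A, C, D, F, G} → lossless.
Decomposition 2: common = {A, C, G}, closure = {A, C, D, F, G} → lossy.
Decomposition 3: common = {D, E, G}, closure = {B, C, D, E, G} → lossy.

Decomposition 1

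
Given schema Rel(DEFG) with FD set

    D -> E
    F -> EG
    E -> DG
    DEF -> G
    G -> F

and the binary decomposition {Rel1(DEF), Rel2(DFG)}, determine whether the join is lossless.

Common attributes: Rel1 ∩ Rel2 = {DF}.
Closure of {DF}: D → E applies, adding E; F → EG applies, adding G. So (DF)⁺ = {DEFG}.
This closure contains every attribute of Rel1, so Rel1 ∩ Rel2 → Rel1. The join is lossless.

Yes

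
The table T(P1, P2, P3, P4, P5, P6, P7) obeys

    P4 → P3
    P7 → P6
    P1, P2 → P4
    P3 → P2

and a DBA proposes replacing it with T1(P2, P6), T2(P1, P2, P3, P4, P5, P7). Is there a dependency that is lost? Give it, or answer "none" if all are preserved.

P7 → P6

Check P7 → P6: no single fragment contains all of {P6, P7}, and the restricted closure of {P7} across the fragments never reaches {P6}.
P4 → P3 is preserved.
P1, P2 → P4 is preserved.
P3 → P2 is preserved.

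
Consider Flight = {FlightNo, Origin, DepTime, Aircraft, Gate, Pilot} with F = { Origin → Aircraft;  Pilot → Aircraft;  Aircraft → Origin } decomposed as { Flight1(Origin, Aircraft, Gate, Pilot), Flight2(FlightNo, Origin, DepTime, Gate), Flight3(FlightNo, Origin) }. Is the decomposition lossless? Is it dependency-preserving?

lossy but dependency-preserving

Lossless test (chase): Rows 1 and 2 agree on Origin; apply Origin→Aircraft and equate their Aircraft entries. Rows 1 and 3 agree on Origin; apply Origin→Aircraft and equate their Aircraft entries. No row becomes fully distinguished — the join is lossy.
Dependency preservation: every FD's attributes lie within a single fragment, so each can be enforced locally — preserved.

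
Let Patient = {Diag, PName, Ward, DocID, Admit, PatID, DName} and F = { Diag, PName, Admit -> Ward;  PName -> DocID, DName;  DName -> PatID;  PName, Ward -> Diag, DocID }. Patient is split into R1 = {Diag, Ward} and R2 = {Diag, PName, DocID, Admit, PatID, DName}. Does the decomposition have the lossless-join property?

Common attributes: R1 ∩ R2 = {Diag}.
No dependency enlarges {Diag}, so (Diag)⁺ = {Diag}.
The closure contains neither all of R1 = {Diag, Ward} nor all of R2 = {Diag, PName, DocID, Admit, PatID, DName}, so the common attributes are not a superkey of either fragment. The join is lossy.

No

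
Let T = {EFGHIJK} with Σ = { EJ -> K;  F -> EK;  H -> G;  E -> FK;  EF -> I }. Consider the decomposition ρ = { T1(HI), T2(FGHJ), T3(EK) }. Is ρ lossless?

No

Chase test. Columns are EFGHIJK; row i has aⱼ where attribute j ∈ Ti, else bᵢⱼ.
Initial tableau (one row per fragment):
  row 1: b11 b12 b13 a4 a5 b16 b17
  row 2: b21 a2 a3 a4 b25 a6 b27
  row 3: a1 b32 b33 b34 b35 b36 a7
Rows 1 and 2 agree on H; apply H→G and equate their G entries.
No row becomes fully distinguished — the join is lossy.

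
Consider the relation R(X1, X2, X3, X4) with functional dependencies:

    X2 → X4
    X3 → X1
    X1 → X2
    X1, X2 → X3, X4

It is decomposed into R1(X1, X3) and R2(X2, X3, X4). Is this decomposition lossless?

Yes

Common attributes: R1 ∩ R2 = {X3}.
Closure of {X3}: X3 → X1 applies, adding X1; X1 → X2 applies, adding X2; X1, X2 → X3, X4 applies, adding X4. So (X3)⁺ = {X1, X2, X3, X4}.
This closure contains every attribute of R1, so R1 ∩ R2 → R1. The join is lossless.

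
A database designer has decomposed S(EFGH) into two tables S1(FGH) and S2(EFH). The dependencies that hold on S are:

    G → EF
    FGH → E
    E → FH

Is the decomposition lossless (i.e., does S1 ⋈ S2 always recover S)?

Common attributes: S1 ∩ S2 = {FH}.
No dependency enlarges {FH}, so (FH)⁺ = {FH}.
The closure contains neither all of S1 = {FGH} nor all of S2 = {EFH}, so the common attributes are not a superkey of either fragment. The join is lossy.

No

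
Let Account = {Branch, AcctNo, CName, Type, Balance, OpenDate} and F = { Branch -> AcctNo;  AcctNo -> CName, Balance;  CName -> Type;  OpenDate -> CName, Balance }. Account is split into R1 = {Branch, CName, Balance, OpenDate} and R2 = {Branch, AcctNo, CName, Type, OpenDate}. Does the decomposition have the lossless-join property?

Yes

Common attributes: R1 ∩ R2 = {Branch, CName, OpenDate}.
Closure of {Branch, CName, OpenDate}: Branch → AcctNo applies, adding AcctNo; AcctNo → CName, Balance applies, adding Balance; CName → Type applies, adding Type. So (Branch, CName, OpenDate)⁺ = {Branch, AcctNo, CName, Type, Balance, OpenDate}.
This closure contains every attribute of R1, so R1 ∩ R2 → R1. The join is lossless.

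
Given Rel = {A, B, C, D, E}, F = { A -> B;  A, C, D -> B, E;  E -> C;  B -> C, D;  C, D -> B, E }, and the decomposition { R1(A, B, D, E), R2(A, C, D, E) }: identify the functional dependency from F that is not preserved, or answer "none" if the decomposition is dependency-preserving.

A → B lies within R1.
A, C, D → B, E: restricted closure across fragments reaches B, E.
E → C lies within R2.
B → C, D: restricted closure across fragments reaches C, D.
C, D → B, E: restricted closure across fragments reaches B, E.
Every dependency is enforceable on the fragments, so the decomposition is dependency-preserving.

none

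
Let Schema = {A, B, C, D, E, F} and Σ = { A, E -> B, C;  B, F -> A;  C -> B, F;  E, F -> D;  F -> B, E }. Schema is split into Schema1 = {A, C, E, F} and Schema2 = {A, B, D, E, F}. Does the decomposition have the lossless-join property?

Yes

Common attributes: Schema1 ∩ Schema2 = {A, E, F}.
Closure of {A, E, F}: A, E → B, C applies, adding B, C; E, F → D applies, adding D. So (A, E, F)⁺ = {A, B, C, D, E, F}.
This closure contains every attribute of Schema1, so Schema1 ∩ Schema2 → Schema1. The join is lossless.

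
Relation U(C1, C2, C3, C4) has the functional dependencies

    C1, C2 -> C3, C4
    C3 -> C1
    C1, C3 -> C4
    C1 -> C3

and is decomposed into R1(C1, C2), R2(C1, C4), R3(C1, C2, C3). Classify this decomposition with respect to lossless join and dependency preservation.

lossless and dependency-preserving

Lossless test (chase): Rows 1 and 3 agree on C1, C2; apply C1, C2→C3, C4 and equate their C3, C4 entries. Rows 1 and 2 agree on C1; apply C1→C3 and equate their C3 entries. Rows 1 and 2 agree on C1, C3; apply C1, C3→C4 and equate their C4 entries. Row 1 is now all distinguished symbols — the join is lossless.
Dependency preservation: C1, C2 → C3, C4; C1, C3 → C4 are not contained in any single fragment, but the restricted closure of each left-hand side across the fragments still reaches the right-hand side; the remaining FDs each lie inside some fragment. All dependencies are preserved.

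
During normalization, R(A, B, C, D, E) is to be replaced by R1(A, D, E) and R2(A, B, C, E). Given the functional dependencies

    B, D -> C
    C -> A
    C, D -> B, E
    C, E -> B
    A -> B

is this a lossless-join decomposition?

No

Common attributes: R1 ∩ R2 = {A, E}.
Closure of {A, E}: A → B applies, adding B. So (A, E)⁺ = {A, B, E}.
The closure contains neither all of R1 = {A, D, E} nor all of R2 = {A, B, C, E}, so the common attributes are not a superkey of either fragment. The join is lossy.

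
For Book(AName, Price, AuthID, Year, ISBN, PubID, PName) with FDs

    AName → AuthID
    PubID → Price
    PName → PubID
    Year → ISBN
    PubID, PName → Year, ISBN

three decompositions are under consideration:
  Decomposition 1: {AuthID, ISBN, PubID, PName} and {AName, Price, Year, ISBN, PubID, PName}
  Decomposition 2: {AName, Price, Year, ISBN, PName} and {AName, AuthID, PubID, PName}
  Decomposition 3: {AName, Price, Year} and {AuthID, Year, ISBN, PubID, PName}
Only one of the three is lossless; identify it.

Decomposition 1: common = {ISBN, PubID, PName}, closure = {Price, Year, ISBN, PubID, PName} → lossy.
Decomposition 2: common = {AName, PName}, closure = {AName, Price, AuthID, Year, ISBN, PubID, PName} → lossless.
Decomposition 3: common = {Year}, closure = {Year, ISBN} → lossy.

Decomposition 2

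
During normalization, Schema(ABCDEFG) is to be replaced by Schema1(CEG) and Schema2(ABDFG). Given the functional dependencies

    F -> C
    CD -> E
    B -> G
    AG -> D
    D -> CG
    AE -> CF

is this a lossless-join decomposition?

Common attributes: Schema1 ∩ Schema2 = {G}.
No dependency enlarges {G}, so (G)⁺ = {G}.
The closure contains neither all of Schema1 = {CEG} nor all of Schema2 = {ABDFG}, so the common attributes are not a superkey of either fragment. The join is lossy.

No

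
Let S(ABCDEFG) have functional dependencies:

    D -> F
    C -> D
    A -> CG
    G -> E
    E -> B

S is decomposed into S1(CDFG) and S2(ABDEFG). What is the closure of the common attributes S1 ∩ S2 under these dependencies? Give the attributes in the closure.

BDEFG

S1 ∩ S2 = {DFG}.
G → E applies, adding E
E → B applies, adding B
Closure: {BDEFG}.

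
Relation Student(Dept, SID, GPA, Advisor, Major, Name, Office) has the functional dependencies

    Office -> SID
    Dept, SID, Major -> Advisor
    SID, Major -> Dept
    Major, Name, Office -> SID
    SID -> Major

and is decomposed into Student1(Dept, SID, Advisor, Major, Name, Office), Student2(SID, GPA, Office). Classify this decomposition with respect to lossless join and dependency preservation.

lossy but dependency-preserving

Lossless test: (SID, Office)⁺ = {Dept, SID, Advisor, Major, Office}, which is a superkey of neither fragment — lossy.
Dependency preservation: every FD's attributes lie within a single fragment, so each can be enforced locally — preserved.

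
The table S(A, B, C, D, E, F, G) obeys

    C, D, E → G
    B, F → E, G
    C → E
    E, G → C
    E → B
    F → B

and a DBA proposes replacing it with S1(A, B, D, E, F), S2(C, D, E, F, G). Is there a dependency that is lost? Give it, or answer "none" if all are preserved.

C, D, E → G lies within S2.
B, F → E, G: restricted closure across fragments reaches E, G.
C → E lies within S2.
E, G → C lies within S2.
E → B lies within S1.
F → B lies within S1.
Every dependency is enforceable on the fragments, so the decomposition is dependency-preserving.

none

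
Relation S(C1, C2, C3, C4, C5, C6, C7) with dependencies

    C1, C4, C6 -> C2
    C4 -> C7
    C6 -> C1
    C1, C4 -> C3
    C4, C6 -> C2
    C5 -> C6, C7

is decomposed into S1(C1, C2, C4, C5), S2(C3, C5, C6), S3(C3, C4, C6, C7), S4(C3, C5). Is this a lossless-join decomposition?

Chase test. Columns are C1, C2, C3, C4, C5, C6, C7; row i has aⱼ where attribute j ∈ Si, else bᵢⱼ.
Initial tableau (one row per fragment):
  row 1: a1 a2 b13 a4 a5 b16 b17
  row 2: b21 b22 a3 b24 a5 a6 b27
  row 3: b31 b32 a3 a4 b35 a6 a7
  row 4: b41 b42 a3 b44 a5 b46 b47
Rows 1 and 3 agree on C4; apply C4→C7 and equate their C7 entries.
Rows 2 and 3 agree on C6; apply C6→C1 and equate their C1 entries.
Rows 1 and 2 agree on C5; apply C5→C6, C7 and equate their C6, C7 entries.
Rows 1 and 4 agree on C5; apply C5→C6, C7 and equate their C6, C7 entries.
Rows 1 and 2 agree on C6; apply C6→C1 and equate their C1 entries.
Rows 1 and 4 agree on C6; apply C6→C1 and equate their C1 entries.
Rows 1 and 3 agree on C1, C4; apply C1, C4→C3 and equate their C3 entries.
Rows 1 and 3 agree on C4, C6; apply C4, C6→C2 and equate their C2 entries.
Row 1 is now all distinguished symbols — the join is lossless.

Yes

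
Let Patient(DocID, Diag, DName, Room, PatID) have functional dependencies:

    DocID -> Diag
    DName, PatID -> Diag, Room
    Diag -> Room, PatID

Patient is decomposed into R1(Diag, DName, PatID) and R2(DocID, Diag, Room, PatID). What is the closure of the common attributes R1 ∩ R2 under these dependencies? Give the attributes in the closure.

Diag, Room, PatID

R1 ∩ R2 = {Diag, PatID}.
Diag → Room, PatID applies, adding Room
Closure: {Diag, Room, PatID}.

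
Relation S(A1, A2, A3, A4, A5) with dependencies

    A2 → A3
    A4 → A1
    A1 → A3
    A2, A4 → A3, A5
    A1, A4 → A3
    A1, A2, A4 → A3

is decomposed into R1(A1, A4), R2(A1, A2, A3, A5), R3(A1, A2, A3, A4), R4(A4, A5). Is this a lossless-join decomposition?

No

Chase test. Columns are A1, A2, A3, A4, A5; row i has aⱼ where attribute j ∈ Ri, else bᵢⱼ.
Initial tableau (one row per fragment):
  row 1: a1 b12 b13 a4 b15
  row 2: a1 a2 a3 b24 a5
  row 3: a1 a2 a3 a4 b35
  row 4: b41 b42 b43 a4 a5
Rows 1 and 4 agree on A4; apply A4→A1 and equate their A1 entries.
Rows 1 and 2 agree on A1; apply A1→A3 and equate their A3 entries.
Rows 1 and 4 agree on A1; apply A1→A3 and equate their A3 entries.
No row becomes fully distinguished — the join is lossy.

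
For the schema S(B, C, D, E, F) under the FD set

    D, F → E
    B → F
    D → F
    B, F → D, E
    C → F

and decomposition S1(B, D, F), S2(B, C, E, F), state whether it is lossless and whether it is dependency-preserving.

Lossless test: (B, F)⁺ = {B, D, E, F}, which contains all of one fragment — lossless.
Dependency preservation: the restricted closure of {D, F} across the fragments never reaches {E}, so D, F → E cannot be enforced without a join — not preserved.

lossless but not dependency-preserving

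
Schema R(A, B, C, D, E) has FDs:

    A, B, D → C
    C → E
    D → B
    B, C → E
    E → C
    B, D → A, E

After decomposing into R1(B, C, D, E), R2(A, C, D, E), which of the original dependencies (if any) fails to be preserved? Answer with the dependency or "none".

none

A, B, D → C: restricted closure across fragments reaches C.
C → E lies within R1.
D → B lies within R1.
B, C → E lies within R1.
E → C lies within R1.
B, D → A, E: restricted closure across fragments reaches A, E.
Every dependency is enforceable on the fragments, so the decomposition is dependency-preserving.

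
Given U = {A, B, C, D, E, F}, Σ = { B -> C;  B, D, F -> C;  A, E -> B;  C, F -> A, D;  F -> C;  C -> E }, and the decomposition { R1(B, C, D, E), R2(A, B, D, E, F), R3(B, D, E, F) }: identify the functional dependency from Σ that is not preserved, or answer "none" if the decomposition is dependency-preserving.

none

B → C lies within R1.
B, D, F → C: restricted closure across fragments reaches C.
A, E → B lies within R2.
C, F → A, D: restricted closure across fragments reaches A, D.
F → C: restricted closure across fragments reaches C.
C → E lies within R1.
Every dependency is enforceable on the fragments, so the decomposition is dependency-preserving.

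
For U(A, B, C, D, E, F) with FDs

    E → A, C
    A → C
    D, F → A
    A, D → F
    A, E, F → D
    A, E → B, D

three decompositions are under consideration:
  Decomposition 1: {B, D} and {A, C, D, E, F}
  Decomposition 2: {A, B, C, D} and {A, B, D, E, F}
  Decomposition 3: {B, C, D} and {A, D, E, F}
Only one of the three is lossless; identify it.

Decomposition 2

Decomposition 1: common = {D}, closure = {D} → lossy.
Decomposition 2: common = {A, B, D}, closure = {A, B, C, D, F} → lossless.
Decomposition 3: common = {D}, closure = {D} → lossy.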